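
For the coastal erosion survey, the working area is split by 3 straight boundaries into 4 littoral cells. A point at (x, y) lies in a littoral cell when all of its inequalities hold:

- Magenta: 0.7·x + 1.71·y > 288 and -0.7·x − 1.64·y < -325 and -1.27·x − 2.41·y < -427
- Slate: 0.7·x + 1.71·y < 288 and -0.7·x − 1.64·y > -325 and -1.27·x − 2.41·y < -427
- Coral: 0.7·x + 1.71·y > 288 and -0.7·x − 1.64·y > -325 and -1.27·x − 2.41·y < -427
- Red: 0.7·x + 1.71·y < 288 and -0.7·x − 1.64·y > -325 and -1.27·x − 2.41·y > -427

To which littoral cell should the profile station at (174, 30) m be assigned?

Red

0.7·174 + 1.71·30 = 173.100, which is < 288
-0.7·174 − 1.64·30 = -171.000, which is > -325
-1.27·174 − 2.41·30 = -293.280, which is > -427
This sign pattern matches Red.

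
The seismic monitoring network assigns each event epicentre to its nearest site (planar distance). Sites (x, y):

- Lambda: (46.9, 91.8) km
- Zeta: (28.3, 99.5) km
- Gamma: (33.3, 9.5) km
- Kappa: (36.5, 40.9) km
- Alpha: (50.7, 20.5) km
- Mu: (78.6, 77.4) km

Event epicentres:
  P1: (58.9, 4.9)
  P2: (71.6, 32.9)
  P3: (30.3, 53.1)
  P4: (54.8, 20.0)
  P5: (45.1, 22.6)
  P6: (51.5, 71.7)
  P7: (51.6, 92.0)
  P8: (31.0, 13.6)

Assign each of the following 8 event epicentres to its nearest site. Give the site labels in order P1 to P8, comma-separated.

Alpha, Alpha, Kappa, Alpha, Alpha, Lambda, Lambda, Gamma

P1 → Alpha (d²=310.60)
P2 → Alpha (d²=590.57)
P3 → Kappa (d²=187.28)
P4 → Alpha (d²=17.06)
P5 → Alpha (d²=35.77)
P6 → Lambda (d²=425.17)
P7 → Lambda (d²=22.13)
P8 → Gamma (d²=22.10)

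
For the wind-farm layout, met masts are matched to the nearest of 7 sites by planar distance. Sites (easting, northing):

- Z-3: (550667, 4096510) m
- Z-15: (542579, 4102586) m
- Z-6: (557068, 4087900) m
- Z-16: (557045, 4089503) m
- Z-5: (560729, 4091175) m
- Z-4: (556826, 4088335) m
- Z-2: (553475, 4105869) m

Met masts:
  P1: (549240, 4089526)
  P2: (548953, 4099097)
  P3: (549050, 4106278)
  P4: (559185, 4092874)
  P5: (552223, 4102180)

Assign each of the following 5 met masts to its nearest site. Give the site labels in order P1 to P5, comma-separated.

Z-3, Z-3, Z-2, Z-5, Z-2

P1 → Z-3 (d²=50812585.00)
P2 → Z-3 (d²=9630365.00)
P3 → Z-2 (d²=19747906.00)
P4 → Z-5 (d²=5270537.00)
P5 → Z-2 (d²=15176225.00)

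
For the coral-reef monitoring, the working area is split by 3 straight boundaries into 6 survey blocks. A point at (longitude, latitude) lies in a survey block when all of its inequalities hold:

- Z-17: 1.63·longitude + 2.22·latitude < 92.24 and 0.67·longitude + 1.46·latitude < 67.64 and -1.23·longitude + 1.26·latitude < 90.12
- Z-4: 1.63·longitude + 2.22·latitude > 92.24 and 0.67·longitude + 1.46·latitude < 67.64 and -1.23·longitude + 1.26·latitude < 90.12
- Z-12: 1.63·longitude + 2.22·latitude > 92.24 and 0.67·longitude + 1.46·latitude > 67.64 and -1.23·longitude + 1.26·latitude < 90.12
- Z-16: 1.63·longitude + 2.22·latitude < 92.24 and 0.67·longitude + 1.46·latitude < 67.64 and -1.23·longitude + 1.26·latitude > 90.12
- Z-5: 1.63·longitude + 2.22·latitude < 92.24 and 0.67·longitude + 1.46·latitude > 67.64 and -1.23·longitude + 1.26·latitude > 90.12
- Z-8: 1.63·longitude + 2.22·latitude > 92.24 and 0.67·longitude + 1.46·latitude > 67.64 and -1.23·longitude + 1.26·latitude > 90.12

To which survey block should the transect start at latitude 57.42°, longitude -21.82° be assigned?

Z-5

1.63·-21.82 + 2.22·57.42 = 91.906, which is < 92.24
0.67·-21.82 + 1.46·57.42 = 69.214, which is > 67.64
-1.23·-21.82 + 1.26·57.42 = 99.188, which is > 90.12
This sign pattern matches Z-5.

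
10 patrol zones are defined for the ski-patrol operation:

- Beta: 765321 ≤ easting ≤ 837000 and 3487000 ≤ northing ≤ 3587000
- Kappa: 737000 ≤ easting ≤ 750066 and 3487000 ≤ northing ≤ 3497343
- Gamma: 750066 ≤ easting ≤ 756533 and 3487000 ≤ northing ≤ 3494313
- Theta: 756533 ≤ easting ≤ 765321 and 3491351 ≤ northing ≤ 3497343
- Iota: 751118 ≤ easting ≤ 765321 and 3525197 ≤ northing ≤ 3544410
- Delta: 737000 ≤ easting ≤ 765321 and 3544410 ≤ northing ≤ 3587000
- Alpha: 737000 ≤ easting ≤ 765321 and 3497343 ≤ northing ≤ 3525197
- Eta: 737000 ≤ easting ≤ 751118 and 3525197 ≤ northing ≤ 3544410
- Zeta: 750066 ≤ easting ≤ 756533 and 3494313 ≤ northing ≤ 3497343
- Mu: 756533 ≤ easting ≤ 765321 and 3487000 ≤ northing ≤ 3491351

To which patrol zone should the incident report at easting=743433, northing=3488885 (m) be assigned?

The point has easting = 743433 and northing = 3488885.
Only Kappa satisfies 737000 ≤ easting ≤ 750066 and 3487000 ≤ northing ≤ 3497343.

Kappa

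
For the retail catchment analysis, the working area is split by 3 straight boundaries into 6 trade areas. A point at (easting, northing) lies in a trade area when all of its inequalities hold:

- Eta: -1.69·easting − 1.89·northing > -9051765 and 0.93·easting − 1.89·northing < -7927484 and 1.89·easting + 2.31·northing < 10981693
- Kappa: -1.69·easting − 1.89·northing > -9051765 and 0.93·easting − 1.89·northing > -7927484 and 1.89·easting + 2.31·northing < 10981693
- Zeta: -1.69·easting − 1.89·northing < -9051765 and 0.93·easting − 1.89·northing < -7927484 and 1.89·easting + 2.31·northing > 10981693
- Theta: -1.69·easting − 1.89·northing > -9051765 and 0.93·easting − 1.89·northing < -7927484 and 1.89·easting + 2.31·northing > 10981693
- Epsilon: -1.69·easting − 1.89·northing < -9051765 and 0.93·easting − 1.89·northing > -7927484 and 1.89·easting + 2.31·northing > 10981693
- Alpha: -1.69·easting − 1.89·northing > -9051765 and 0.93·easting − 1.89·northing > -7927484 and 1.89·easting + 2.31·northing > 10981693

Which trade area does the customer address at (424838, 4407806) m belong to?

Theta

-1.69·424838 − 1.89·4407806 = -9048729.560, which is > -9051765
0.93·424838 − 1.89·4407806 = -7935654.000, which is < -7927484
1.89·424838 + 2.31·4407806 = 10984975.680, which is > 10981693
This sign pattern matches Theta.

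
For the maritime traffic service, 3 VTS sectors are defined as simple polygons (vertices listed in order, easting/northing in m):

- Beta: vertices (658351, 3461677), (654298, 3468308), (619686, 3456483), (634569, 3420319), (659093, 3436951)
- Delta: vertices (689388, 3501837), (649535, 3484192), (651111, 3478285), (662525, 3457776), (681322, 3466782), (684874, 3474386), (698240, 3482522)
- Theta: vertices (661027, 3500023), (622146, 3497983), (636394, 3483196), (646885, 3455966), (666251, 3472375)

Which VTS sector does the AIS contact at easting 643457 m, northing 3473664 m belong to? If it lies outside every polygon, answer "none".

Theta

Cast a ray rightward from (643457, 3473664). For each polygon, the edges (by vertex number in listed order) whose endpoints lie on opposite sides of northing = 3473664, where each meets that height, and whether that is right or left of the point:
Beta: no edge straddles that height → 0 crossings.
Delta: 3–4 at easting≈653682.8 (right), 5–6 at easting≈684536.7 (right) → 2 crossings.
Theta: 3–4 at easting≈640066.4 (left), 5–1 at easting≈666007.4 (right) → 1 crossing.
Only Theta has an odd count, so the point is inside Theta.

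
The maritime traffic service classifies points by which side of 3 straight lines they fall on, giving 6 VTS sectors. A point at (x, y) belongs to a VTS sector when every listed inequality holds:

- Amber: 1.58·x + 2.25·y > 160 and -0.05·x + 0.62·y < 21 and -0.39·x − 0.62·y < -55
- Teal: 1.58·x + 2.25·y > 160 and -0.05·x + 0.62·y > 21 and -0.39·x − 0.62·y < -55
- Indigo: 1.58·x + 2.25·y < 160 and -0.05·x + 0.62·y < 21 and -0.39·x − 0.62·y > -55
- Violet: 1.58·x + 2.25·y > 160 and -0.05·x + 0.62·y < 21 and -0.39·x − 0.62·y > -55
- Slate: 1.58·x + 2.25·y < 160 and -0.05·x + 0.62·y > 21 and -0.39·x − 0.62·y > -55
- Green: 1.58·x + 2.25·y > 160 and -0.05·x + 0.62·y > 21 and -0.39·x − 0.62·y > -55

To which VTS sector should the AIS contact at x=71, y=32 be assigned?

1.58·71 + 2.25·32 = 184.180, which is > 160
-0.05·71 + 0.62·32 = 16.290, which is < 21
-0.39·71 − 0.62·32 = -47.530, which is > -55
This sign pattern matches Violet.

Violet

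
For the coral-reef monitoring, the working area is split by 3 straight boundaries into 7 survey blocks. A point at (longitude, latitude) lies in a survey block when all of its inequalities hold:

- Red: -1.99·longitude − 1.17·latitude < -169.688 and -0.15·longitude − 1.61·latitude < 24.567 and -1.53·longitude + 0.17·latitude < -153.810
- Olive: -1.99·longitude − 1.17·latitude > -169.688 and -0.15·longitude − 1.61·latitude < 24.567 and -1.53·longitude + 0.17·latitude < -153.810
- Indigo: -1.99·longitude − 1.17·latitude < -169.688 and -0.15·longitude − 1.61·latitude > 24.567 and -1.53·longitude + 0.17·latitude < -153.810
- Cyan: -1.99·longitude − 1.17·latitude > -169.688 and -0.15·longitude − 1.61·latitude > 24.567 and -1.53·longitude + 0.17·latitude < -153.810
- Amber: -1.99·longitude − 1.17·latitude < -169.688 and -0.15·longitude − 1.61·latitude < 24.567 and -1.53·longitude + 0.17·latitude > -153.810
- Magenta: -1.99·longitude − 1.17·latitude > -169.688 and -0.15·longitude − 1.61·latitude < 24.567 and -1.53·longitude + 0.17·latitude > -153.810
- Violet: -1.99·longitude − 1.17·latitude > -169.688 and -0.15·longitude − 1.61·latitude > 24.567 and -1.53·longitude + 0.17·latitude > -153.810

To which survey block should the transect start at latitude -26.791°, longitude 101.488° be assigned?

-1.99·101.488 − 1.17·-26.791 = -170.616, which is < -169.688
-0.15·101.488 − 1.61·-26.791 = 27.910, which is > 24.567
-1.53·101.488 + 0.17·-26.791 = -159.831, which is < -153.810
This sign pattern matches Indigo.

Indigo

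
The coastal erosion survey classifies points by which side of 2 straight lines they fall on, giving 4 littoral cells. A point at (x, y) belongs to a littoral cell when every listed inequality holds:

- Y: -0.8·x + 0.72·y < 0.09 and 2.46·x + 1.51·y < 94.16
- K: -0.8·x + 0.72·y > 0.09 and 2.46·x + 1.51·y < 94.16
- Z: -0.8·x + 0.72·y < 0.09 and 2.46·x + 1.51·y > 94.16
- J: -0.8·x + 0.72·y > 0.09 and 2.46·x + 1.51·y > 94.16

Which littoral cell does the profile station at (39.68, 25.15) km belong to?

-0.8·39.68 + 0.72·25.15 = -13.636, which is < 0.09
2.46·39.68 + 1.51·25.15 = 135.589, which is > 94.16
This sign pattern matches Z.

Z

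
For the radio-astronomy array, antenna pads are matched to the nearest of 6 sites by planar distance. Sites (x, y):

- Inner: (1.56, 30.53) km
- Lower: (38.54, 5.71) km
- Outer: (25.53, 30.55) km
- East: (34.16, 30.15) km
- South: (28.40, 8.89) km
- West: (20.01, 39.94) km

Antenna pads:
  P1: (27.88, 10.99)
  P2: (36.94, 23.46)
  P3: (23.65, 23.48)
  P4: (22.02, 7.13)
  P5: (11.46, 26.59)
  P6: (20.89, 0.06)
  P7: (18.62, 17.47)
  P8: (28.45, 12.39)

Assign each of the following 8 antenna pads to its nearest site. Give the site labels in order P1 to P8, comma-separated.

South, East, Outer, South, Inner, South, South, South

P1 → South (d²=4.68)
P2 → East (d²=52.48)
P3 → Outer (d²=53.52)
P4 → South (d²=43.80)
P5 → Inner (d²=113.53)
P6 → South (d²=134.37)
P7 → South (d²=169.26)
P8 → South (d²=12.25)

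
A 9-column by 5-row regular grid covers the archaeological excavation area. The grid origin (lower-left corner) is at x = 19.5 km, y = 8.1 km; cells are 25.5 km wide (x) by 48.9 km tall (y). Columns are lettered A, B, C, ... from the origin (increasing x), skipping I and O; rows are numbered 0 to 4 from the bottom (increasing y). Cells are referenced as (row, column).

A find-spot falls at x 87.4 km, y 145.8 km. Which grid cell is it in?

(2, C)

Column index: ⌊(87.4 − 19.5) / 25.5⌋ = ⌊2.663⌋ = 2 → column C
Row offset from origin: ⌊(145.8 − 8.1) / 48.9⌋ = ⌊2.816⌋ = 2 → row 2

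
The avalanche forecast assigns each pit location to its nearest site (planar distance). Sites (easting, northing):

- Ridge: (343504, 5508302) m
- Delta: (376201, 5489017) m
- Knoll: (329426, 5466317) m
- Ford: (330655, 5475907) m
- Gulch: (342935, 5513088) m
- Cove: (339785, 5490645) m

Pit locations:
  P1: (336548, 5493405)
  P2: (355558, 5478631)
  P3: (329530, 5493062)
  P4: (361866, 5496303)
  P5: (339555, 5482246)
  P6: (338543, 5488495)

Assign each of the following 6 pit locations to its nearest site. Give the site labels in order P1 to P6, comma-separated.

P1 → Cove (d²=18095769.00)
P2 → Cove (d²=393123725.00)
P3 → Cove (d²=111006914.00)
P4 → Delta (d²=258578021.00)
P5 → Cove (d²=70596101.00)
P6 → Cove (d²=6165064.00)

Cove, Cove, Cove, Delta, Cove, Cove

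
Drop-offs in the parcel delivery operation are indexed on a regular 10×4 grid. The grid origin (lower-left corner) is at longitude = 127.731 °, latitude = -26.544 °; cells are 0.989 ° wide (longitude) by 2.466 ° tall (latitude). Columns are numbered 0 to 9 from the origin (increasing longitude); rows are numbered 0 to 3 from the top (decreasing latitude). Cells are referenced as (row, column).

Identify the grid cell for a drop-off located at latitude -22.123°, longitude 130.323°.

(2, 2)

Column index: ⌊(130.323 − 127.731) / 0.989⌋ = ⌊2.621⌋ = 2
Row offset from origin: ⌊(-22.123 − -26.544) / 2.466⌋ = ⌊1.793⌋ = 1 → row 2 (counted from top)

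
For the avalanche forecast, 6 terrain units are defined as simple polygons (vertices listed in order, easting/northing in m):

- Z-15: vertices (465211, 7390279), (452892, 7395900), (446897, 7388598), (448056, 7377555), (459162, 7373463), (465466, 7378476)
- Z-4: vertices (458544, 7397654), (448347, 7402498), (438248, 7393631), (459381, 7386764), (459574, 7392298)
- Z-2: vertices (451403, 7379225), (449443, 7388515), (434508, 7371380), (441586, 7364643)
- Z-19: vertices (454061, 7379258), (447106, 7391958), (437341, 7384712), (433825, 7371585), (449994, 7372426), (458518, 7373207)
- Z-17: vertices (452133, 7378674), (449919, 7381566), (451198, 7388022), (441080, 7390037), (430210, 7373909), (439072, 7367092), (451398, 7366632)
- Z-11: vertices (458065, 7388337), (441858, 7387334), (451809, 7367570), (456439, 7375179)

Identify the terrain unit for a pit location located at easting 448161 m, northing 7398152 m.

Cast a ray rightward from (448161, 7398152). For each polygon, the edges (by vertex number in listed order) whose endpoints lie on opposite sides of northing = 7398152, where each meets that height, and whether that is right or left of the point:
Z-15: no edge straddles that height → 0 crossings.
Z-4: 1–2 at easting≈457495.7 (right), 2–3 at easting≈443397.2 (left) → 1 crossing.
Z-2: no edge straddles that height → 0 crossings.
Z-19: no edge straddles that height → 0 crossings.
Z-17: no edge straddles that height → 0 crossings.
Z-11: no edge straddles that height → 0 crossings.
Only Z-4 has an odd count, so the point is inside Z-4.

Z-4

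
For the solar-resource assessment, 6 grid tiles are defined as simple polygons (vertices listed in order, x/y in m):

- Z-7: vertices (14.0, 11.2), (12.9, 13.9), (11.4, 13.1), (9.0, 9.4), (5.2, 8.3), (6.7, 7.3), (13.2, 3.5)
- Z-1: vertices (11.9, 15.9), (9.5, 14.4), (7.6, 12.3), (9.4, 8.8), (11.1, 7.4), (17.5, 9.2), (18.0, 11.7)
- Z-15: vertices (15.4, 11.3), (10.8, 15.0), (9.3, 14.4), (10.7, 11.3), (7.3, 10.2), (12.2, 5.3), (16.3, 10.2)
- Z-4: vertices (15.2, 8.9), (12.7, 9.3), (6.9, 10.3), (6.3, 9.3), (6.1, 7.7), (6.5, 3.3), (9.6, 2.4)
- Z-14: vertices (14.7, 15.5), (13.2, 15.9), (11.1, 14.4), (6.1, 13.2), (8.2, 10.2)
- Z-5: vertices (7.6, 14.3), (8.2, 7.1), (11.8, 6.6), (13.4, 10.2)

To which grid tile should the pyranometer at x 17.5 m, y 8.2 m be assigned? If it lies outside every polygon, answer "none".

none

Cast a ray rightward from (17.5, 8.2). For each polygon, the edges (by vertex number in listed order) whose endpoints lie on opposite sides of y = 8.2, where each meets that height, and whether that is right or left of the point:
Z-7: 5–6 at x≈5.35 (left), 7–1 at x≈13.69 (left) → 0 crossings.
Z-1: 4–5 at x≈10.13 (left), 5–6 at x≈13.94 (left) → 0 crossings.
Z-15: 5–6 at x≈9.30 (left), 6–7 at x≈14.63 (left) → 0 crossings.
Z-4: 4–5 at x≈6.16 (left), 7–1 at x≈14.60 (left) → 0 crossings.
Z-14: no edge straddles that height → 0 crossings.
Z-5: 1–2 at x≈8.11 (left), 3–4 at x≈12.51 (left) → 0 crossings.
All counts are even, so the point lies outside every listed polygon.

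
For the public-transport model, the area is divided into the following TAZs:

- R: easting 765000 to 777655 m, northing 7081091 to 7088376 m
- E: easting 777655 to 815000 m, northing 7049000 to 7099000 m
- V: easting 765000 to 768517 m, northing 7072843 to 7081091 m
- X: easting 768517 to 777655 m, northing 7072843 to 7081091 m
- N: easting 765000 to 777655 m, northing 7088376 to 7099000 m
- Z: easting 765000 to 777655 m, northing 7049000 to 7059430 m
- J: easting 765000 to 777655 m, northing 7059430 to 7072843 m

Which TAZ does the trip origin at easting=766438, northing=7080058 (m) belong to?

V

The point has easting = 766438 and northing = 7080058.
Only V satisfies 765000 ≤ easting ≤ 768517 and 7072843 ≤ northing ≤ 7081091.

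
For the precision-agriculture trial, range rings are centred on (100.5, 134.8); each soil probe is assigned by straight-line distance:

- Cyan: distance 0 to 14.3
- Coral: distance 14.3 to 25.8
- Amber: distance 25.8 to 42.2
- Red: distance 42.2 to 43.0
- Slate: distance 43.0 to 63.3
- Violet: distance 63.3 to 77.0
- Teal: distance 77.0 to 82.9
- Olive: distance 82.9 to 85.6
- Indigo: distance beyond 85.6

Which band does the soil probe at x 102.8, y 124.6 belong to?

Distance = √((102.8−100.5)² + (124.6−134.8)²) = √(5.290 + 104.040) = 10.456.
0 ≤ 10.456 < 14.3 → Cyan.

Cyan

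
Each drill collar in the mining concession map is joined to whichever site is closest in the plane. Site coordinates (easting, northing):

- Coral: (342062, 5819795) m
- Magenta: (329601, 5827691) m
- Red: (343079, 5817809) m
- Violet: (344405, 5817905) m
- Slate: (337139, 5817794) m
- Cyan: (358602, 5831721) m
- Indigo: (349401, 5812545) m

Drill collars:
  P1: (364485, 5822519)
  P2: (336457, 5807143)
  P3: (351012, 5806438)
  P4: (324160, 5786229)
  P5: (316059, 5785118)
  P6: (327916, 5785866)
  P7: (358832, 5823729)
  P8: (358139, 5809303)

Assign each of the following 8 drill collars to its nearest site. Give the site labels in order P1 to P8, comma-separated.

Cyan, Slate, Indigo, Slate, Slate, Slate, Cyan, Indigo

P1 → Cyan (d²=119286493.00)
P2 → Slate (d²=113908925.00)
P3 → Indigo (d²=39890770.00)
P4 → Slate (d²=1164803666.00)
P5 → Slate (d²=1512087376.00)
P6 → Slate (d²=1104460913.00)
P7 → Cyan (d²=63924964.00)
P8 → Indigo (d²=86863208.00)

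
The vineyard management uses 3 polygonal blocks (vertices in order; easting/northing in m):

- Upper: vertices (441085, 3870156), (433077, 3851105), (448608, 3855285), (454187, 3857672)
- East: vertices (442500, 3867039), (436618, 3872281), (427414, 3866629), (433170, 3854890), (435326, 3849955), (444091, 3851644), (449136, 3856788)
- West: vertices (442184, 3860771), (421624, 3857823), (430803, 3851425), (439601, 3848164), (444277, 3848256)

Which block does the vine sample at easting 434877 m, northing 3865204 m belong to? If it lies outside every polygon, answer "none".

East

Cast a ray rightward from (434877, 3865204). For each polygon, the edges (by vertex number in listed order) whose endpoints lie on opposite sides of northing = 3865204, where each meets that height, and whether that is right or left of the point:
Upper: 1–2 at easting≈439003.4 (right), 4–1 at easting≈446282.1 (right) → 2 crossings.
East: 3–4 at easting≈428112.7 (left), 7–1 at easting≈443687.9 (right) → 1 crossing.
West: no edge straddles that height → 0 crossings.
Only East has an odd count, so the point is inside East.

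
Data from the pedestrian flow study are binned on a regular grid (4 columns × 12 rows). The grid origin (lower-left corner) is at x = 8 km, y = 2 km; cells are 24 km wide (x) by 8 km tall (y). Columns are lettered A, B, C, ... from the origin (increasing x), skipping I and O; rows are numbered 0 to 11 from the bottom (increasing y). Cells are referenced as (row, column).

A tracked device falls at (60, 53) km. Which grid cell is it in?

Column index: ⌊(60 − 8) / 24⌋ = ⌊2.167⌋ = 2 → column C
Row offset from origin: ⌊(53 − 2) / 8⌋ = ⌊6.375⌋ = 6 → row 6

(6, C)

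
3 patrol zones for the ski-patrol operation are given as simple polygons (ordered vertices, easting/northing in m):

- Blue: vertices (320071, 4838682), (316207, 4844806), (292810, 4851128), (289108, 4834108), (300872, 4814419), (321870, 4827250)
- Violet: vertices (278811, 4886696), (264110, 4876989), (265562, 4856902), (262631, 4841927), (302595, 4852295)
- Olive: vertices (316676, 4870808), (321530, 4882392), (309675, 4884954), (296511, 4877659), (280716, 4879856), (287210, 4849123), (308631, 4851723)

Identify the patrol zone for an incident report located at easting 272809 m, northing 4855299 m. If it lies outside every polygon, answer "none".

Violet

Cast a ray rightward from (272809, 4855299). For each polygon, the edges (by vertex number in listed order) whose endpoints lie on opposite sides of northing = 4855299, where each meets that height, and whether that is right or left of the point:
Blue: no edge straddles that height → 0 crossings.
Violet: 3–4 at easting≈265248.3 (left), 5–1 at easting≈300518.1 (right) → 1 crossing.
Olive: 5–6 at easting≈285905.0 (right), 7–1 at easting≈310138.4 (right) → 2 crossings.
Only Violet has an odd count, so the point is inside Violet.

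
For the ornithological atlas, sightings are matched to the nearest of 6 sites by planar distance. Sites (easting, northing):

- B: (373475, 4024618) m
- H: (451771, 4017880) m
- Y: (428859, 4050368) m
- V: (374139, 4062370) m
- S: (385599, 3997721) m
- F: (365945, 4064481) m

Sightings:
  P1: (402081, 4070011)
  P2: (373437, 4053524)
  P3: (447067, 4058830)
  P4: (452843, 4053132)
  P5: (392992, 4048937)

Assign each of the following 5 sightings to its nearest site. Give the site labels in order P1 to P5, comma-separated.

P1 → V (d²=839140245.00)
P2 → V (d²=78744520.00)
P3 → Y (d²=403136708.00)
P4 → Y (d²=582871952.00)
P5 → V (d²=535881098.00)

V, V, Y, Y, V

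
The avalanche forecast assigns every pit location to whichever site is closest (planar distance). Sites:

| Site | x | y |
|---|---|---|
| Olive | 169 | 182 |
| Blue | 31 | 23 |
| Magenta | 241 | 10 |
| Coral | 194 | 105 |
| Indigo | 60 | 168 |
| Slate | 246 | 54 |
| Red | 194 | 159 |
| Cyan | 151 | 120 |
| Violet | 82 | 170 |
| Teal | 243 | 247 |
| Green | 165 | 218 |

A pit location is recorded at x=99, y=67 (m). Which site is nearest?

Cyan

Squared distances to each site:
Olive: 18125.000; Blue: 6560.000; Magenta: 23413.000; Coral: 10469.000; Indigo: 11722.000; Slate: 21778.000; Red: 17489.000; Cyan: 5513.000; Violet: 10898.000; Teal: 53136.000; Green: 27157.000.
Minimum at Cyan.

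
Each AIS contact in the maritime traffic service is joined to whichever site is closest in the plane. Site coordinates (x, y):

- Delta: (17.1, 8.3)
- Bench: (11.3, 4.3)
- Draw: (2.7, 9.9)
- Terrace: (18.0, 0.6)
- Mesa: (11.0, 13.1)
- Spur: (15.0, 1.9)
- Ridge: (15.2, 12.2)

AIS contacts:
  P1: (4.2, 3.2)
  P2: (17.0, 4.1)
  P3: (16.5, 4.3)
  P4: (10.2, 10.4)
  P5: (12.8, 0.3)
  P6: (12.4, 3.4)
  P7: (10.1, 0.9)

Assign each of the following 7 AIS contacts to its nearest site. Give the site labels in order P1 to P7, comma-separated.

Draw, Spur, Spur, Mesa, Spur, Bench, Bench

P1 → Draw (d²=47.14)
P2 → Spur (d²=8.84)
P3 → Spur (d²=8.01)
P4 → Mesa (d²=7.93)
P5 → Spur (d²=7.40)
P6 → Bench (d²=2.02)
P7 → Bench (d²=13.00)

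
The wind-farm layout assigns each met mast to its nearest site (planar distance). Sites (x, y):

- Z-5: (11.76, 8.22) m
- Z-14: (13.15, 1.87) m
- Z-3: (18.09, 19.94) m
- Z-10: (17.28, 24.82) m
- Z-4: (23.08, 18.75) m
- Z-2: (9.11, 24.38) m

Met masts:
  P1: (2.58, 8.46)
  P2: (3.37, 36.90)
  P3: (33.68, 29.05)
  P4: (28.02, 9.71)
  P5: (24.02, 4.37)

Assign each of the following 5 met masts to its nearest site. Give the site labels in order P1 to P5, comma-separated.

P1 → Z-5 (d²=84.33)
P2 → Z-2 (d²=189.70)
P3 → Z-4 (d²=218.45)
P4 → Z-4 (d²=106.13)
P5 → Z-14 (d²=124.41)

Z-5, Z-2, Z-4, Z-4, Z-14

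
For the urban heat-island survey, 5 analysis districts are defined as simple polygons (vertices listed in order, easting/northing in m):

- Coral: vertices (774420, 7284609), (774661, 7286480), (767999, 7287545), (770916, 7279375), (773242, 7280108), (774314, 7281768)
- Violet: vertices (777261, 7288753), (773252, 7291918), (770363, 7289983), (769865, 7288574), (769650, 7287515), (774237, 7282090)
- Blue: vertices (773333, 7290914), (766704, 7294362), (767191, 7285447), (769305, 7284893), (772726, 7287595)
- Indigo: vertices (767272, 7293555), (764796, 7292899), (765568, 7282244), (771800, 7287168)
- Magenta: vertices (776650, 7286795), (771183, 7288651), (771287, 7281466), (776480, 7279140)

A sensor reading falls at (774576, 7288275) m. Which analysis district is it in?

Violet

Cast a ray rightward from (774576, 7288275). For each polygon, the edges (by vertex number in listed order) whose endpoints lie on opposite sides of northing = 7288275, where each meets that height, and whether that is right or left of the point:
Coral: no edge straddles that height → 0 crossings.
Violet: 4–5 at easting≈769804.3 (left), 6–1 at easting≈777044.1 (right) → 1 crossing.
Blue: 2–3 at easting≈767036.5 (left), 5–1 at easting≈772850.4 (left) → 0 crossings.
Indigo: 2–3 at easting≈765131.0 (left), 4–1 at easting≈771015.2 (left) → 0 crossings.
Magenta: 1–2 at easting≈772290.5 (left), 2–3 at easting≈771188.4 (left) → 0 crossings.
Only Violet has an odd count, so the point is inside Violet.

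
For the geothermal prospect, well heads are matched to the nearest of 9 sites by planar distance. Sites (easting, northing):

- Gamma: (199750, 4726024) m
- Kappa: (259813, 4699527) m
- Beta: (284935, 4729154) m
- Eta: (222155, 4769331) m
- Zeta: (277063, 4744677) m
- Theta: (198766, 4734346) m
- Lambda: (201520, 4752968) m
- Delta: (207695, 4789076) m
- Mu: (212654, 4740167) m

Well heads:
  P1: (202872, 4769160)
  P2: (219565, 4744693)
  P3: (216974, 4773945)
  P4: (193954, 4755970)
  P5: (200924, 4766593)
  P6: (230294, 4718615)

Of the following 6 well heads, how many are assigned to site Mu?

2

P1 → Lambda
P2 → Mu
P3 → Eta
P4 → Lambda
P5 → Lambda
P6 → Mu
2 of the 6 go to Mu.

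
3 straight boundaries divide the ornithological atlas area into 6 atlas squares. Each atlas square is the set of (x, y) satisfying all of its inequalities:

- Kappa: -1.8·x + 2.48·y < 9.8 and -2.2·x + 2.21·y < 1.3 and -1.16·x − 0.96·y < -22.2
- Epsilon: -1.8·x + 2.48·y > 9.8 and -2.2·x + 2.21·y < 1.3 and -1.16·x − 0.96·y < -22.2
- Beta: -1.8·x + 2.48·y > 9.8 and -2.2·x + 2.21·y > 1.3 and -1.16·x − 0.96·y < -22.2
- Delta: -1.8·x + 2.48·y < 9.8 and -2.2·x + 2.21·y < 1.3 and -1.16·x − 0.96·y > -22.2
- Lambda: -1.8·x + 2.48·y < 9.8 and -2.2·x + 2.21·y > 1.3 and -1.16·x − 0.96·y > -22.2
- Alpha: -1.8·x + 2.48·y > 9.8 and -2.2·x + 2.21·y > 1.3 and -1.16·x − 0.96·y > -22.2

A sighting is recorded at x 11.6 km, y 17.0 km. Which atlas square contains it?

Beta

-1.8·11.6 + 2.48·17.0 = 21.280, which is > 9.8
-2.2·11.6 + 2.21·17.0 = 12.050, which is > 1.3
-1.16·11.6 − 0.96·17.0 = -29.776, which is < -22.2
This sign pattern matches Beta.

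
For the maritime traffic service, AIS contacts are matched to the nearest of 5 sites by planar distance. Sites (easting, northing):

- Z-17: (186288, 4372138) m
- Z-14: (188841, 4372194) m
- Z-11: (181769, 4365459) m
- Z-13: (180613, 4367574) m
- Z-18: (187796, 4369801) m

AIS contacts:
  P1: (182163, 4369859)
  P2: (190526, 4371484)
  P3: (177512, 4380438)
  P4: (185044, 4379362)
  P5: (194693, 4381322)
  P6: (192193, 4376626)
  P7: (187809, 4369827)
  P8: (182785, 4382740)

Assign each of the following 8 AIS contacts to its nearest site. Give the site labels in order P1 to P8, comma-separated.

Z-13, Z-14, Z-17, Z-17, Z-14, Z-14, Z-18, Z-17

P1 → Z-13 (d²=7623725.00)
P2 → Z-14 (d²=3343325.00)
P3 → Z-17 (d²=145908176.00)
P4 → Z-17 (d²=53733712.00)
P5 → Z-14 (d²=117566288.00)
P6 → Z-14 (d²=30878528.00)
P7 → Z-18 (d²=845.00)
P8 → Z-17 (d²=124673413.00)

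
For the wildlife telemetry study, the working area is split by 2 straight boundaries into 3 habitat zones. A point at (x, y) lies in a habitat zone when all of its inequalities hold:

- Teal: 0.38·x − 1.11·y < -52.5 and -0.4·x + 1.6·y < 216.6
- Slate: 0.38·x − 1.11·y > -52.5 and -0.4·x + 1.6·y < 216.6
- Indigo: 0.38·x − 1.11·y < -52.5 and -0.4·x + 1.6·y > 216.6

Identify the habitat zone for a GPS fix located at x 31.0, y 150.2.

Indigo

0.38·31.0 − 1.11·150.2 = -154.942, which is < -52.5
-0.4·31.0 + 1.6·150.2 = 227.920, which is > 216.6
This sign pattern matches Indigo.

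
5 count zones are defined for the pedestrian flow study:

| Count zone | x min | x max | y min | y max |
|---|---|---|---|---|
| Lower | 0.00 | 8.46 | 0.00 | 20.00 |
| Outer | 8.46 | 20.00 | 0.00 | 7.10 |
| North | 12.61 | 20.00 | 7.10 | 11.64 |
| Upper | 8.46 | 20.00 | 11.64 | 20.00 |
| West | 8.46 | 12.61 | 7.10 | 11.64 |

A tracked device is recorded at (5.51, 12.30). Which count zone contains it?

Lower

The point has x = 5.51 and y = 12.30.
Only Lower satisfies 0.00 ≤ x ≤ 8.46 and 0.00 ≤ y ≤ 20.00.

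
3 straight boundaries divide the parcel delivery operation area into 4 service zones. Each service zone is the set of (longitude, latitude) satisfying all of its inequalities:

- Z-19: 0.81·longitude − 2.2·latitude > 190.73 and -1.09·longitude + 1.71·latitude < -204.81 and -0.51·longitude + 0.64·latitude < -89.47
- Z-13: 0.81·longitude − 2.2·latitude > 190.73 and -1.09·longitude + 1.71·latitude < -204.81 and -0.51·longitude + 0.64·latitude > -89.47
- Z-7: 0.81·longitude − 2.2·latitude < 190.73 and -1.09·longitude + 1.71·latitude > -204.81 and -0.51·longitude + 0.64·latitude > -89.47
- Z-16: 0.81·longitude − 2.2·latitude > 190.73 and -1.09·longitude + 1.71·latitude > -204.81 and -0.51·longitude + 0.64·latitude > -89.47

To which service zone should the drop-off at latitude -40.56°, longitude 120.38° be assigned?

0.81·120.38 − 2.2·-40.56 = 186.740, which is < 190.73
-1.09·120.38 + 1.71·-40.56 = -200.572, which is > -204.81
-0.51·120.38 + 0.64·-40.56 = -87.352, which is > -89.47
This sign pattern matches Z-7.

Z-7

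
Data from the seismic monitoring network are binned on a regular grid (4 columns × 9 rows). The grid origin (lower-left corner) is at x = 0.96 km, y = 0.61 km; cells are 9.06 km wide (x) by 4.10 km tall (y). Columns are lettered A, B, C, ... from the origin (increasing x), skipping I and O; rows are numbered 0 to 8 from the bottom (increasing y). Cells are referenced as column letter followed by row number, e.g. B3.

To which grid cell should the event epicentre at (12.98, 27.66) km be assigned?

B6

Column index: ⌊(12.98 − 0.96) / 9.06⌋ = ⌊1.327⌋ = 1 → column B
Row offset from origin: ⌊(27.66 − 0.61) / 4.10⌋ = ⌊6.598⌋ = 6 → row 6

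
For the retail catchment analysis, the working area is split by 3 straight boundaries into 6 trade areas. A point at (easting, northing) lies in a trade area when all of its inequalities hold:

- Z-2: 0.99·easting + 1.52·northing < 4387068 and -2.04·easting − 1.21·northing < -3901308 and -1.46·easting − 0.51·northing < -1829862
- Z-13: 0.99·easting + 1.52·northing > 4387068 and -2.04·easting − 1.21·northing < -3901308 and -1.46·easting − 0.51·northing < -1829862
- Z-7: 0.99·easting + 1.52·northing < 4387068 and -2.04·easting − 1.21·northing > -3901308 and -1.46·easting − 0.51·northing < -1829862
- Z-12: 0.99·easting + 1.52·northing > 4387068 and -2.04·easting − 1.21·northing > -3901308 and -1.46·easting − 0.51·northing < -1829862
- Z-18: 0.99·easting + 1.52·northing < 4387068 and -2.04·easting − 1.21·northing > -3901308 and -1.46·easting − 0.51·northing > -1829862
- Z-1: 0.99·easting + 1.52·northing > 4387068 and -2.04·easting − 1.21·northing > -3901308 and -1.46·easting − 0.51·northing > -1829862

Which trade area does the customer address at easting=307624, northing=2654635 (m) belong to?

Z-18

0.99·307624 + 1.52·2654635 = 4339592.960, which is < 4387068
-2.04·307624 − 1.21·2654635 = -3839661.310, which is > -3901308
-1.46·307624 − 0.51·2654635 = -1802994.890, which is > -1829862
This sign pattern matches Z-18.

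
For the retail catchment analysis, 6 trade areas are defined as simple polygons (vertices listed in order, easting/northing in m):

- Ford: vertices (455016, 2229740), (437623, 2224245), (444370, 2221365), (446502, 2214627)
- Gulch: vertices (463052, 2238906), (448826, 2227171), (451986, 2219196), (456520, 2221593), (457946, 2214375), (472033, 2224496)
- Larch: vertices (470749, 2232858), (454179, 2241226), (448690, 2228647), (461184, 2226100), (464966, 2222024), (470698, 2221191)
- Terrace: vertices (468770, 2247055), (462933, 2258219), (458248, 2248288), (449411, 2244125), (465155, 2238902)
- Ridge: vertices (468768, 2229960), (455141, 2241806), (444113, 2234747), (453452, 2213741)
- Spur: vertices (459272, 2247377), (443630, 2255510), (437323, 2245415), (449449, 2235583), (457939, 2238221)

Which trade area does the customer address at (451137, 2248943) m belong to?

Cast a ray rightward from (451137, 2248943). For each polygon, the edges (by vertex number in listed order) whose endpoints lie on opposite sides of northing = 2248943, where each meets that height, and whether that is right or left of the point:
Ford: no edge straddles that height → 0 crossings.
Gulch: no edge straddles that height → 0 crossings.
Larch: no edge straddles that height → 0 crossings.
Terrace: 1–2 at easting≈467782.9 (right), 2–3 at easting≈458557.0 (right) → 2 crossings.
Ridge: no edge straddles that height → 0 crossings.
Spur: 1–2 at easting≈456260.2 (right), 2–3 at easting≈439527.2 (left) → 1 crossing.
Only Spur has an odd count, so the point is inside Spur.

Spur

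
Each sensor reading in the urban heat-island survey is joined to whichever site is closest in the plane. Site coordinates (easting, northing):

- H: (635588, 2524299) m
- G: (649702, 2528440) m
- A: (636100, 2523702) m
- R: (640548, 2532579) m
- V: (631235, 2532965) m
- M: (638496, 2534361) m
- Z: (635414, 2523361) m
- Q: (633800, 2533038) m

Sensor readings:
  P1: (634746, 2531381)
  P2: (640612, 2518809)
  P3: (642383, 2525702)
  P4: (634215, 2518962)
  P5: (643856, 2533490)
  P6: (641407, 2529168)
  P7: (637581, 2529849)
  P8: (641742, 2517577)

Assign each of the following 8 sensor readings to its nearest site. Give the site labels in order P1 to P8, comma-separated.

P1 → Q (d²=3640565.00)
P2 → A (d²=44299593.00)
P3 → A (d²=43476089.00)
P4 → Z (d²=20788802.00)
P5 → R (d²=11772785.00)
P6 → R (d²=12372802.00)
P7 → R (d²=16255989.00)
P8 → A (d²=69347789.00)

Q, A, A, Z, R, R, R, A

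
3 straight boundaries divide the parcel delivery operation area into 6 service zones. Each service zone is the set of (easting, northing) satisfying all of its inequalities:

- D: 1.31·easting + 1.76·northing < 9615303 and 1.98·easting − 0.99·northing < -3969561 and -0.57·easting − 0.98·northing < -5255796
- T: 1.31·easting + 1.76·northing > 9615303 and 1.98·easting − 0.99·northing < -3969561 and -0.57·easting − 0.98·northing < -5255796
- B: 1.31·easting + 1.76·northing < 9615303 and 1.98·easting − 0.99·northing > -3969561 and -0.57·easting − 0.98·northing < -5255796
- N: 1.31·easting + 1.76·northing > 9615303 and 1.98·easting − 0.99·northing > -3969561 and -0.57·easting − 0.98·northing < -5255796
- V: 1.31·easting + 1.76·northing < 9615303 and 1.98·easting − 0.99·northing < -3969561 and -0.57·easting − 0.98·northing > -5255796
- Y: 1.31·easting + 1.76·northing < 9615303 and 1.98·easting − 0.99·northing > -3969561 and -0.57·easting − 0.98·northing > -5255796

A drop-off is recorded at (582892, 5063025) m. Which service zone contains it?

1.31·582892 + 1.76·5063025 = 9674512.520, which is > 9615303
1.98·582892 − 0.99·5063025 = -3858268.590, which is > -3969561
-0.57·582892 − 0.98·5063025 = -5294012.940, which is < -5255796
This sign pattern matches N.

N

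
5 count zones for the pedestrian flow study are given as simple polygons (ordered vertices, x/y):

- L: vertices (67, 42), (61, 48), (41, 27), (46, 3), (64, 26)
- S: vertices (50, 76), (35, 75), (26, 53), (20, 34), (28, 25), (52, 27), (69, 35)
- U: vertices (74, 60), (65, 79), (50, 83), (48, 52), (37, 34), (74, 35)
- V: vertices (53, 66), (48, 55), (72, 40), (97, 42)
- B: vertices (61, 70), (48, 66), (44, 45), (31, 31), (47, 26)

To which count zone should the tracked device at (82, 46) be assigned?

V

Cast a ray rightward from (82, 46). For each polygon, the edges (by vertex number in listed order) whose endpoints lie on opposite sides of y = 46, where each meets that height, and whether that is right or left of the point:
L: 1–2 at x≈63.0 (left), 2–3 at x≈59.1 (left) → 0 crossings.
S: 3–4 at x≈23.8 (left), 7–1 at x≈63.9 (left) → 0 crossings.
U: 4–5 at x≈44.3 (left), 6–1 at x≈74.0 (left) → 0 crossings.
V: 2–3 at x≈62.4 (left), 4–1 at x≈89.7 (right) → 1 crossing.
B: 2–3 at x≈44.2 (left), 5–1 at x≈53.4 (left) → 0 crossings.
Only V has an odd count, so the point is inside V.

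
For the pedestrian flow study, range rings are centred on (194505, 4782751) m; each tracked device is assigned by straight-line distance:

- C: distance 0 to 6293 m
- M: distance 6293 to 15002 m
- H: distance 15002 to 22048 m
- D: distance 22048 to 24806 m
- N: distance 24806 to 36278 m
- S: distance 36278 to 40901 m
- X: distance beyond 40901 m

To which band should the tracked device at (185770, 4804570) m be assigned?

D

Distance = √((185770−194505)² + (4804570−4782751)²) = √(76300225.000 + 476068761.000) = 23502.531 m.
22048 ≤ 23502.531 < 24806 → D.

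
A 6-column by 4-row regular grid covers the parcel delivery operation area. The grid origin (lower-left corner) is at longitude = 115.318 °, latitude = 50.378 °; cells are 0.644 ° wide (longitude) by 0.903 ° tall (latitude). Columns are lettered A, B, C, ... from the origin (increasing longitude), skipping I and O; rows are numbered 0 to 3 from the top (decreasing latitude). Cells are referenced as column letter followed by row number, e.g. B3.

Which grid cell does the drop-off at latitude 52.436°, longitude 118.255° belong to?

Column index: ⌊(118.255 − 115.318) / 0.644⌋ = ⌊4.561⌋ = 4 → column E
Row offset from origin: ⌊(52.436 − 50.378) / 0.903⌋ = ⌊2.279⌋ = 2 → row 1 (counted from top)

E1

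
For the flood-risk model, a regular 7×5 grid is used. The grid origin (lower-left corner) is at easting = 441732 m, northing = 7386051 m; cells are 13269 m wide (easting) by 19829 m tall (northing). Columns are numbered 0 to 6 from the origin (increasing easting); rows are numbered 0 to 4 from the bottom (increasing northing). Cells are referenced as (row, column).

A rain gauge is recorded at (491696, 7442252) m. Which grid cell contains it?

Column index: ⌊(491696 − 441732) / 13269⌋ = ⌊3.765⌋ = 3
Row offset from origin: ⌊(7442252 − 7386051) / 19829⌋ = ⌊2.834⌋ = 2 → row 2

(2, 3)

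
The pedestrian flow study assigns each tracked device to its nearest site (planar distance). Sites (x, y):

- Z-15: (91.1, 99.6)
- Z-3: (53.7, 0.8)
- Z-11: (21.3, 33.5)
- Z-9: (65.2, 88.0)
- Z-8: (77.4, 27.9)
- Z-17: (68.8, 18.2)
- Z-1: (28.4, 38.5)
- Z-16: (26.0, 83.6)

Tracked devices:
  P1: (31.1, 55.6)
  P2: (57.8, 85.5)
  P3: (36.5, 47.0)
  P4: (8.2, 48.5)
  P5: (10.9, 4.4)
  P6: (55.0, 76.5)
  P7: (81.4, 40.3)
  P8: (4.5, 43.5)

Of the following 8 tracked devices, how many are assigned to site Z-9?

P1 → Z-1
P2 → Z-9
P3 → Z-1
P4 → Z-11
P5 → Z-11
P6 → Z-9
P7 → Z-8
P8 → Z-11
2 of the 8 go to Z-9.

2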